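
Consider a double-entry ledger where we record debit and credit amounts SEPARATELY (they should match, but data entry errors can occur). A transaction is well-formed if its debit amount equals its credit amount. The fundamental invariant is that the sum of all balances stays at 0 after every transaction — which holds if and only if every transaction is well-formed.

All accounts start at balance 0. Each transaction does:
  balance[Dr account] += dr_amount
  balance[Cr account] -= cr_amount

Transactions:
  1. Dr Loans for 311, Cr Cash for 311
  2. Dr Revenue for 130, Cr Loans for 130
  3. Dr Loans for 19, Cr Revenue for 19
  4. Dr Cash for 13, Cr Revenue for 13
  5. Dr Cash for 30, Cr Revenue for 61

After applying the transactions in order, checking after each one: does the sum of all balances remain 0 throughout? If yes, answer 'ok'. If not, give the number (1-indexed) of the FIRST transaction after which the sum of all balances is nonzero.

After txn 1: dr=311 cr=311 sum_balances=0
After txn 2: dr=130 cr=130 sum_balances=0
After txn 3: dr=19 cr=19 sum_balances=0
After txn 4: dr=13 cr=13 sum_balances=0
After txn 5: dr=30 cr=61 sum_balances=-31

Answer: 5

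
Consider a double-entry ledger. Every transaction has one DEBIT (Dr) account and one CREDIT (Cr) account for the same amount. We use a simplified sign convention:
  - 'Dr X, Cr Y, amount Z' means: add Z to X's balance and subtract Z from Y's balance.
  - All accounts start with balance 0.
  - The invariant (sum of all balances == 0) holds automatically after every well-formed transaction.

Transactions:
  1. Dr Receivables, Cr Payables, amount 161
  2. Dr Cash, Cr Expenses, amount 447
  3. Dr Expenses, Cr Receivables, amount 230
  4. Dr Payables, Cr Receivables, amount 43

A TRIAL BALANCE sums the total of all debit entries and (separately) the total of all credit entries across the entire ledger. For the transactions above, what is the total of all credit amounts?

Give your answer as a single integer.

Txn 1: credit+=161
Txn 2: credit+=447
Txn 3: credit+=230
Txn 4: credit+=43
Total credits = 881

Answer: 881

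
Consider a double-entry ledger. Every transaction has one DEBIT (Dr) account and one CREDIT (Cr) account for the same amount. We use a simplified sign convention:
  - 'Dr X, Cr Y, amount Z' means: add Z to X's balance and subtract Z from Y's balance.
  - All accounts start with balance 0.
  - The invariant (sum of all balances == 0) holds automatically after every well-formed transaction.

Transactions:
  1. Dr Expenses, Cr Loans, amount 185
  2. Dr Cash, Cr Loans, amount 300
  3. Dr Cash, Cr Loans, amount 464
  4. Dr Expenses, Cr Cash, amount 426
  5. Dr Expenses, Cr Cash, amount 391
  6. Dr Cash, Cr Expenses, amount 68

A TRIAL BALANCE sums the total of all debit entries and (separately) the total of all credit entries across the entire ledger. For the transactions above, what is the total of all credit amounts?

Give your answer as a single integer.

Txn 1: credit+=185
Txn 2: credit+=300
Txn 3: credit+=464
Txn 4: credit+=426
Txn 5: credit+=391
Txn 6: credit+=68
Total credits = 1834

Answer: 1834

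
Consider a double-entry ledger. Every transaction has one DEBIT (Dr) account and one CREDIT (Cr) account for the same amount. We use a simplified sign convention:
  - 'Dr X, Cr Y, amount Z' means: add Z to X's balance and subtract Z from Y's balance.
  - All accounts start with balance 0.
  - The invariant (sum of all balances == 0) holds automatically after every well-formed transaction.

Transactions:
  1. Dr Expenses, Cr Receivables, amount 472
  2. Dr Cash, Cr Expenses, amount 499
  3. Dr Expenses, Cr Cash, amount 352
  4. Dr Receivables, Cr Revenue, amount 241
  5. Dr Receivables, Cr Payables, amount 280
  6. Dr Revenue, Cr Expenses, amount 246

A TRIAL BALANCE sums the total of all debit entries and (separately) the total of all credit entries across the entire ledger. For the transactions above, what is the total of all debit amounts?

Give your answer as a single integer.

Txn 1: debit+=472
Txn 2: debit+=499
Txn 3: debit+=352
Txn 4: debit+=241
Txn 5: debit+=280
Txn 6: debit+=246
Total debits = 2090

Answer: 2090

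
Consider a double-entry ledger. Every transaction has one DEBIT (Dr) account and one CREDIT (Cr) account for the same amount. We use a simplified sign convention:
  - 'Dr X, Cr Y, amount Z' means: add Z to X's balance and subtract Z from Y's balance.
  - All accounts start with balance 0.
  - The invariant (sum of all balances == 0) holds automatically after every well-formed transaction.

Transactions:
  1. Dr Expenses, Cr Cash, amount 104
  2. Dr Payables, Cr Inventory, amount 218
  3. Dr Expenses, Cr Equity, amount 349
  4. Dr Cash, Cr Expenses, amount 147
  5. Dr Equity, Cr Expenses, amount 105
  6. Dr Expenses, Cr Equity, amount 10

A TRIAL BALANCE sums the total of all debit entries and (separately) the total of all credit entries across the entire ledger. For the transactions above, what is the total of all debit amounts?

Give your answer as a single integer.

Answer: 933

Derivation:
Txn 1: debit+=104
Txn 2: debit+=218
Txn 3: debit+=349
Txn 4: debit+=147
Txn 5: debit+=105
Txn 6: debit+=10
Total debits = 933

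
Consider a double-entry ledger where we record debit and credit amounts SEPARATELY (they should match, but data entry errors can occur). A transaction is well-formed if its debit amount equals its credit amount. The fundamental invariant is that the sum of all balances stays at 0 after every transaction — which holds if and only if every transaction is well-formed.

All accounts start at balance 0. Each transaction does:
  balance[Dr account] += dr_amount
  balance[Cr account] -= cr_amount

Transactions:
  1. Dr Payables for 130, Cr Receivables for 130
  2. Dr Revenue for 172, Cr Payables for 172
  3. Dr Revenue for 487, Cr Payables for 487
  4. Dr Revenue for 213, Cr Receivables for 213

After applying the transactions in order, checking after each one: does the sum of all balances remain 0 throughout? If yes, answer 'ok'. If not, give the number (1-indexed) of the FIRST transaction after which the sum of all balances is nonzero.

Answer: ok

Derivation:
After txn 1: dr=130 cr=130 sum_balances=0
After txn 2: dr=172 cr=172 sum_balances=0
After txn 3: dr=487 cr=487 sum_balances=0
After txn 4: dr=213 cr=213 sum_balances=0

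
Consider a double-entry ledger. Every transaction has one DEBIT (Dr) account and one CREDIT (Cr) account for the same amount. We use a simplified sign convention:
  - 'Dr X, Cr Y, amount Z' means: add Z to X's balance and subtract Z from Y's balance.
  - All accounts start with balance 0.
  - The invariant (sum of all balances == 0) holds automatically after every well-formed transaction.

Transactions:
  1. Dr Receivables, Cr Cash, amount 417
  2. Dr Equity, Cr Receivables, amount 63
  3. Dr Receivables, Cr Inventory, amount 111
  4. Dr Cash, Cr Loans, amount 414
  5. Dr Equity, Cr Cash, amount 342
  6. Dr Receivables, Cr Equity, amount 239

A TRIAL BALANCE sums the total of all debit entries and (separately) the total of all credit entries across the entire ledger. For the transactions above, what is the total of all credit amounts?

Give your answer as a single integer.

Answer: 1586

Derivation:
Txn 1: credit+=417
Txn 2: credit+=63
Txn 3: credit+=111
Txn 4: credit+=414
Txn 5: credit+=342
Txn 6: credit+=239
Total credits = 1586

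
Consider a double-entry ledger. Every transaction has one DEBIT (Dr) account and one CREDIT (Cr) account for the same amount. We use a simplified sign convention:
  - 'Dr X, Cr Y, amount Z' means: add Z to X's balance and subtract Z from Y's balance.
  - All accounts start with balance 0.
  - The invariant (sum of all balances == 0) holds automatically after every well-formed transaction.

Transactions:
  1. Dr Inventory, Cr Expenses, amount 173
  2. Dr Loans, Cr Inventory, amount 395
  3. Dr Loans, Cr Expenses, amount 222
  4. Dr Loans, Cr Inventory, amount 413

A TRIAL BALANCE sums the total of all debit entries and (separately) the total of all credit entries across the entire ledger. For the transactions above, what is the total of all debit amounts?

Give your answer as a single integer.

Answer: 1203

Derivation:
Txn 1: debit+=173
Txn 2: debit+=395
Txn 3: debit+=222
Txn 4: debit+=413
Total debits = 1203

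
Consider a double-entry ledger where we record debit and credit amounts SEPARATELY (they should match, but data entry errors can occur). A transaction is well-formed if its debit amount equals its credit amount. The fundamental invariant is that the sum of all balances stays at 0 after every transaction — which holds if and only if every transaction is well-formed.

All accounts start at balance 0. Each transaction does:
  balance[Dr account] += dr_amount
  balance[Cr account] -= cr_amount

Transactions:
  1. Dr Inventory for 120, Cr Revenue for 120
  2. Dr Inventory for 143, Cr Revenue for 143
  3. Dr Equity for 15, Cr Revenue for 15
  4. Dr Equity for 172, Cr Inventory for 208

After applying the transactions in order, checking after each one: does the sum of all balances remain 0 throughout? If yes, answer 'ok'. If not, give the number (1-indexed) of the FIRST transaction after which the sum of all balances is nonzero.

After txn 1: dr=120 cr=120 sum_balances=0
After txn 2: dr=143 cr=143 sum_balances=0
After txn 3: dr=15 cr=15 sum_balances=0
After txn 4: dr=172 cr=208 sum_balances=-36

Answer: 4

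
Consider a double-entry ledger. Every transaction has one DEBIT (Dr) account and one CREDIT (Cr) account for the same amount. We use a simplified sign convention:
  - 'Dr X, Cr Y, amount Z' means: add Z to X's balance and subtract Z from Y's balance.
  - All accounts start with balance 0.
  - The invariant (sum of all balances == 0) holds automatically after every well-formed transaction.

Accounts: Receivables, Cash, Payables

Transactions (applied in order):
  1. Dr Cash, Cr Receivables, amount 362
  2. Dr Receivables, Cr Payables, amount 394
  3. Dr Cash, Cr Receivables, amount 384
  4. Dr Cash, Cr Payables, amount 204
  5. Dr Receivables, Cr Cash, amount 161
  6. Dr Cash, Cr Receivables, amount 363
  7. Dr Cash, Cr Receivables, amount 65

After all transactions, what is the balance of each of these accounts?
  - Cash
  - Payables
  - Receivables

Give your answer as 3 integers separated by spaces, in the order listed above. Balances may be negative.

After txn 1 (Dr Cash, Cr Receivables, amount 362): Cash=362 Receivables=-362
After txn 2 (Dr Receivables, Cr Payables, amount 394): Cash=362 Payables=-394 Receivables=32
After txn 3 (Dr Cash, Cr Receivables, amount 384): Cash=746 Payables=-394 Receivables=-352
After txn 4 (Dr Cash, Cr Payables, amount 204): Cash=950 Payables=-598 Receivables=-352
After txn 5 (Dr Receivables, Cr Cash, amount 161): Cash=789 Payables=-598 Receivables=-191
After txn 6 (Dr Cash, Cr Receivables, amount 363): Cash=1152 Payables=-598 Receivables=-554
After txn 7 (Dr Cash, Cr Receivables, amount 65): Cash=1217 Payables=-598 Receivables=-619

Answer: 1217 -598 -619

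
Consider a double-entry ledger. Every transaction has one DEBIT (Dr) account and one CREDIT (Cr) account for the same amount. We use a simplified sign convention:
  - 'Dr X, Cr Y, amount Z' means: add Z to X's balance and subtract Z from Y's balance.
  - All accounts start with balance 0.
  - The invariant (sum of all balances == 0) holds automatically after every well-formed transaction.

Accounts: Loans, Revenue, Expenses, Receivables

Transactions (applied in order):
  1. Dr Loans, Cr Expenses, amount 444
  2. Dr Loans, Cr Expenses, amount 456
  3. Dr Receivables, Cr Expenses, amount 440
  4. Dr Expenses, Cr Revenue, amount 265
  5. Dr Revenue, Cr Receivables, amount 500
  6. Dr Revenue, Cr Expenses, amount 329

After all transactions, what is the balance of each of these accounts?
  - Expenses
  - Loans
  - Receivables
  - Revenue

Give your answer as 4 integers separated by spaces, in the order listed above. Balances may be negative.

Answer: -1404 900 -60 564

Derivation:
After txn 1 (Dr Loans, Cr Expenses, amount 444): Expenses=-444 Loans=444
After txn 2 (Dr Loans, Cr Expenses, amount 456): Expenses=-900 Loans=900
After txn 3 (Dr Receivables, Cr Expenses, amount 440): Expenses=-1340 Loans=900 Receivables=440
After txn 4 (Dr Expenses, Cr Revenue, amount 265): Expenses=-1075 Loans=900 Receivables=440 Revenue=-265
After txn 5 (Dr Revenue, Cr Receivables, amount 500): Expenses=-1075 Loans=900 Receivables=-60 Revenue=235
After txn 6 (Dr Revenue, Cr Expenses, amount 329): Expenses=-1404 Loans=900 Receivables=-60 Revenue=564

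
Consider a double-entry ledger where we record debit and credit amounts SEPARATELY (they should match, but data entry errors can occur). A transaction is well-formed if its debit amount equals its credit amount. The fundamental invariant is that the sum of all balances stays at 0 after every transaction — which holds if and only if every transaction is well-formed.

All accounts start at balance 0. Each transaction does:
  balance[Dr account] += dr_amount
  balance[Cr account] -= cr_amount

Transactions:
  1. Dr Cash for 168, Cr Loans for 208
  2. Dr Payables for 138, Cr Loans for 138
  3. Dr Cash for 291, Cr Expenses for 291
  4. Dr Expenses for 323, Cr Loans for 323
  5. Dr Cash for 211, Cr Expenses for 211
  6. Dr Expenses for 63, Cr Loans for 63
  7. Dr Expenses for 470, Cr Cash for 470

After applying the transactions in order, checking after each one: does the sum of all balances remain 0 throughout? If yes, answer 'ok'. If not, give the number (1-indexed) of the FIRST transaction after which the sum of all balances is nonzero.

After txn 1: dr=168 cr=208 sum_balances=-40
After txn 2: dr=138 cr=138 sum_balances=-40
After txn 3: dr=291 cr=291 sum_balances=-40
After txn 4: dr=323 cr=323 sum_balances=-40
After txn 5: dr=211 cr=211 sum_balances=-40
After txn 6: dr=63 cr=63 sum_balances=-40
After txn 7: dr=470 cr=470 sum_balances=-40

Answer: 1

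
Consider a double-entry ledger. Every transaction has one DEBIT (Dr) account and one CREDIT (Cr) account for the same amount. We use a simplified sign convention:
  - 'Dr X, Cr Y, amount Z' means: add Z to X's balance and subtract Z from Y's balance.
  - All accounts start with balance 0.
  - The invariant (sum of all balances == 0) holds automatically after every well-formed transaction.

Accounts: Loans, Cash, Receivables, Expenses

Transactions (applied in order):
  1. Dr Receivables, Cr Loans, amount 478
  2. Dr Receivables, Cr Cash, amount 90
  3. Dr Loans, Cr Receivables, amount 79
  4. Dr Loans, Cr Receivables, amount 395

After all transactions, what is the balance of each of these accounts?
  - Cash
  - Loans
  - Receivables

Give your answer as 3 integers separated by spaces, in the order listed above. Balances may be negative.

After txn 1 (Dr Receivables, Cr Loans, amount 478): Loans=-478 Receivables=478
After txn 2 (Dr Receivables, Cr Cash, amount 90): Cash=-90 Loans=-478 Receivables=568
After txn 3 (Dr Loans, Cr Receivables, amount 79): Cash=-90 Loans=-399 Receivables=489
After txn 4 (Dr Loans, Cr Receivables, amount 395): Cash=-90 Loans=-4 Receivables=94

Answer: -90 -4 94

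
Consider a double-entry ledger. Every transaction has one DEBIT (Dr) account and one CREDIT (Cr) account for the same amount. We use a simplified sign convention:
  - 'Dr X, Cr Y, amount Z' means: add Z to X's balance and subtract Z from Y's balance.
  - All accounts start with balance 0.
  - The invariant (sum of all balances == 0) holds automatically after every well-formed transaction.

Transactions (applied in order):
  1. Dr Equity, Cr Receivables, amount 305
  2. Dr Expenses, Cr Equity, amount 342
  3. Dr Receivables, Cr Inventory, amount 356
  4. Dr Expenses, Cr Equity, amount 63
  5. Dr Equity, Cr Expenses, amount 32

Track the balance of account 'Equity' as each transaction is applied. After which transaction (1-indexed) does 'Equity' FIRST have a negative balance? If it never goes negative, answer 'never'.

Answer: 2

Derivation:
After txn 1: Equity=305
After txn 2: Equity=-37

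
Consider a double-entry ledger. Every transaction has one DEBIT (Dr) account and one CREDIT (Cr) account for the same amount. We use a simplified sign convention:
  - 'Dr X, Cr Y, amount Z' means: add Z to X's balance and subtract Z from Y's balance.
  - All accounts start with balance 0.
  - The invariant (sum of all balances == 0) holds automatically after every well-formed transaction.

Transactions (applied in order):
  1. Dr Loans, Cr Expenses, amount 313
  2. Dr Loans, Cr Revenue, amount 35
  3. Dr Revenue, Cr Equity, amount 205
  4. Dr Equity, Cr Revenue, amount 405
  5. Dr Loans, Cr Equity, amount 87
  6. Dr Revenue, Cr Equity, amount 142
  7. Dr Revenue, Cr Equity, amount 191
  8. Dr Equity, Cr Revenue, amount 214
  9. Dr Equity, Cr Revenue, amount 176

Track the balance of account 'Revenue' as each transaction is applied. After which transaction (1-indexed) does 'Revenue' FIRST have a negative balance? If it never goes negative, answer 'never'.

Answer: 2

Derivation:
After txn 1: Revenue=0
After txn 2: Revenue=-35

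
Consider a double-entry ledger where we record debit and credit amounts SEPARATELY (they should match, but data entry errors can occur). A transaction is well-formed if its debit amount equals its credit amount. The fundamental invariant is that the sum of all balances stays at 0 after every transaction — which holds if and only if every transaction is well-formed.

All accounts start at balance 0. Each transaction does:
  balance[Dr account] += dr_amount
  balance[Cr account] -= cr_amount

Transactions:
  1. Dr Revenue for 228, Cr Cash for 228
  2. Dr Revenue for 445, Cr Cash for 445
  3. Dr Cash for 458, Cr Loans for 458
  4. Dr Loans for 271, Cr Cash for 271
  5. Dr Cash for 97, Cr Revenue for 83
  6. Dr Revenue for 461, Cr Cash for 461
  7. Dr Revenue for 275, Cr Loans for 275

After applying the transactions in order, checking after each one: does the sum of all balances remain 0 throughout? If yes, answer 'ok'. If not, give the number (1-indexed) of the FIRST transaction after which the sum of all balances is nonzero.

After txn 1: dr=228 cr=228 sum_balances=0
After txn 2: dr=445 cr=445 sum_balances=0
After txn 3: dr=458 cr=458 sum_balances=0
After txn 4: dr=271 cr=271 sum_balances=0
After txn 5: dr=97 cr=83 sum_balances=14
After txn 6: dr=461 cr=461 sum_balances=14
After txn 7: dr=275 cr=275 sum_balances=14

Answer: 5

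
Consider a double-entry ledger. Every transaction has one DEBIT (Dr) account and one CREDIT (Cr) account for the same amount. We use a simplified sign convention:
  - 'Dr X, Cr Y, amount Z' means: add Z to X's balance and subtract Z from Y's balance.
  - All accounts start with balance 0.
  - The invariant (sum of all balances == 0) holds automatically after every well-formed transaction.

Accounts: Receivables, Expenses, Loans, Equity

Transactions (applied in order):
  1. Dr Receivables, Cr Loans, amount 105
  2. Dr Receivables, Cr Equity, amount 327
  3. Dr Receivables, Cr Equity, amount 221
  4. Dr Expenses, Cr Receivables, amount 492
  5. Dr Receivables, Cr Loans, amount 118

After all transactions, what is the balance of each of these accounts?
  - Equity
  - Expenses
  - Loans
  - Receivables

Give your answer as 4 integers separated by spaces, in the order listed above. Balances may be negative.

Answer: -548 492 -223 279

Derivation:
After txn 1 (Dr Receivables, Cr Loans, amount 105): Loans=-105 Receivables=105
After txn 2 (Dr Receivables, Cr Equity, amount 327): Equity=-327 Loans=-105 Receivables=432
After txn 3 (Dr Receivables, Cr Equity, amount 221): Equity=-548 Loans=-105 Receivables=653
After txn 4 (Dr Expenses, Cr Receivables, amount 492): Equity=-548 Expenses=492 Loans=-105 Receivables=161
After txn 5 (Dr Receivables, Cr Loans, amount 118): Equity=-548 Expenses=492 Loans=-223 Receivables=279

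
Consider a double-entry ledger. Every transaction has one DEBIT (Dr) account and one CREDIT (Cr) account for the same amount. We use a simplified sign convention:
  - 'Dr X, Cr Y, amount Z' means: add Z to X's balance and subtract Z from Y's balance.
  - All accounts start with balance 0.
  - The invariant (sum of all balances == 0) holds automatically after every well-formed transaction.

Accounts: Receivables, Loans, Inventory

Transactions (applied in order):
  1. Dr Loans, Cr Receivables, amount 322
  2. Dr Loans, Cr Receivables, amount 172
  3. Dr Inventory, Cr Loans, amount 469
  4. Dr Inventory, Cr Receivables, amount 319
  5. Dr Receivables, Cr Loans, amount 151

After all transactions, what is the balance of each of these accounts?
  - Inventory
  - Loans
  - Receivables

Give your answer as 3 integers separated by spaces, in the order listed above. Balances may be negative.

After txn 1 (Dr Loans, Cr Receivables, amount 322): Loans=322 Receivables=-322
After txn 2 (Dr Loans, Cr Receivables, amount 172): Loans=494 Receivables=-494
After txn 3 (Dr Inventory, Cr Loans, amount 469): Inventory=469 Loans=25 Receivables=-494
After txn 4 (Dr Inventory, Cr Receivables, amount 319): Inventory=788 Loans=25 Receivables=-813
After txn 5 (Dr Receivables, Cr Loans, amount 151): Inventory=788 Loans=-126 Receivables=-662

Answer: 788 -126 -662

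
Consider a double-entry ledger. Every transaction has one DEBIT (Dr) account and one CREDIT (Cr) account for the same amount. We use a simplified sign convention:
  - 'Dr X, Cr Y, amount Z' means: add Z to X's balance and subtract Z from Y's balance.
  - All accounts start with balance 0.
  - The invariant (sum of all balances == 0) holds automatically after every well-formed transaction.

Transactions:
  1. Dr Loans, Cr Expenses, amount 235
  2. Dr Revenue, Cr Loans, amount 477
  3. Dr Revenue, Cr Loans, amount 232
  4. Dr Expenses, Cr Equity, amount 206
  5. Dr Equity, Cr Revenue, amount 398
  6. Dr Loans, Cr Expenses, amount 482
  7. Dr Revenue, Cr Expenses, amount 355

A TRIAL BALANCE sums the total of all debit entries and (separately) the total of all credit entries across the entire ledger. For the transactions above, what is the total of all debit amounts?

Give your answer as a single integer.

Txn 1: debit+=235
Txn 2: debit+=477
Txn 3: debit+=232
Txn 4: debit+=206
Txn 5: debit+=398
Txn 6: debit+=482
Txn 7: debit+=355
Total debits = 2385

Answer: 2385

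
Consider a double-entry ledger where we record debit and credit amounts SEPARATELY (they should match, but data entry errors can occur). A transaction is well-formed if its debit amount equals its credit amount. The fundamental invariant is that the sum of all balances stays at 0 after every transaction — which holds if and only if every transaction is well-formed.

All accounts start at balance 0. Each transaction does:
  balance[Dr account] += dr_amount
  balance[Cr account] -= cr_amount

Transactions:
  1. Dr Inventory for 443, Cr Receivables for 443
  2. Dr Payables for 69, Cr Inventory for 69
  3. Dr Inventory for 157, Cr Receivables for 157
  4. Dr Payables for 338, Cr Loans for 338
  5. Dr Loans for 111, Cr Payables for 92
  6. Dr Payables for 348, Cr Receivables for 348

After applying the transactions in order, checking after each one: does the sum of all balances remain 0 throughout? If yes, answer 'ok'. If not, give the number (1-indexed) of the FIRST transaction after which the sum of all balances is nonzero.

After txn 1: dr=443 cr=443 sum_balances=0
After txn 2: dr=69 cr=69 sum_balances=0
After txn 3: dr=157 cr=157 sum_balances=0
After txn 4: dr=338 cr=338 sum_balances=0
After txn 5: dr=111 cr=92 sum_balances=19
After txn 6: dr=348 cr=348 sum_balances=19

Answer: 5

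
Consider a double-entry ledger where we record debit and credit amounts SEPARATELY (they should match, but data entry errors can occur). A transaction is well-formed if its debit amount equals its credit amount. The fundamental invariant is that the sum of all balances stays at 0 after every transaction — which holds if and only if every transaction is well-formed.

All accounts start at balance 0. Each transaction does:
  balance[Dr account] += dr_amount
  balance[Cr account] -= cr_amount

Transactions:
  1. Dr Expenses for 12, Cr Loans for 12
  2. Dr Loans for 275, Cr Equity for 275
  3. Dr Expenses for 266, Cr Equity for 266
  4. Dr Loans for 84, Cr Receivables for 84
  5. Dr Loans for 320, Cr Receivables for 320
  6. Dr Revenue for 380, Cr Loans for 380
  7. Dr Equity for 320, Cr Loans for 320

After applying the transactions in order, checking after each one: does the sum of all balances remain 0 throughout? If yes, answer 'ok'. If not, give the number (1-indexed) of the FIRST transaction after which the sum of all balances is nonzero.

After txn 1: dr=12 cr=12 sum_balances=0
After txn 2: dr=275 cr=275 sum_balances=0
After txn 3: dr=266 cr=266 sum_balances=0
After txn 4: dr=84 cr=84 sum_balances=0
After txn 5: dr=320 cr=320 sum_balances=0
After txn 6: dr=380 cr=380 sum_balances=0
After txn 7: dr=320 cr=320 sum_balances=0

Answer: ok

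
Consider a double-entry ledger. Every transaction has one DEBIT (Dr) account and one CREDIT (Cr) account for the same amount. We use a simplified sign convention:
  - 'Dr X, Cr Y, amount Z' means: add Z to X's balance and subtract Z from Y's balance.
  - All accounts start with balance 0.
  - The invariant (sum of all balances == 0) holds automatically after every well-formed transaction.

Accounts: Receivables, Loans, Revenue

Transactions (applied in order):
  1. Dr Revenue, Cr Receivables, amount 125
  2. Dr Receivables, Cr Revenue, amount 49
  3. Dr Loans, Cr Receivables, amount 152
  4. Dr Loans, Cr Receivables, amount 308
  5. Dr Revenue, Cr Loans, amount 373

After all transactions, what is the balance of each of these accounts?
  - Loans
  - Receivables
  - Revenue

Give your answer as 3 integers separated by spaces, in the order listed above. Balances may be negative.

After txn 1 (Dr Revenue, Cr Receivables, amount 125): Receivables=-125 Revenue=125
After txn 2 (Dr Receivables, Cr Revenue, amount 49): Receivables=-76 Revenue=76
After txn 3 (Dr Loans, Cr Receivables, amount 152): Loans=152 Receivables=-228 Revenue=76
After txn 4 (Dr Loans, Cr Receivables, amount 308): Loans=460 Receivables=-536 Revenue=76
After txn 5 (Dr Revenue, Cr Loans, amount 373): Loans=87 Receivables=-536 Revenue=449

Answer: 87 -536 449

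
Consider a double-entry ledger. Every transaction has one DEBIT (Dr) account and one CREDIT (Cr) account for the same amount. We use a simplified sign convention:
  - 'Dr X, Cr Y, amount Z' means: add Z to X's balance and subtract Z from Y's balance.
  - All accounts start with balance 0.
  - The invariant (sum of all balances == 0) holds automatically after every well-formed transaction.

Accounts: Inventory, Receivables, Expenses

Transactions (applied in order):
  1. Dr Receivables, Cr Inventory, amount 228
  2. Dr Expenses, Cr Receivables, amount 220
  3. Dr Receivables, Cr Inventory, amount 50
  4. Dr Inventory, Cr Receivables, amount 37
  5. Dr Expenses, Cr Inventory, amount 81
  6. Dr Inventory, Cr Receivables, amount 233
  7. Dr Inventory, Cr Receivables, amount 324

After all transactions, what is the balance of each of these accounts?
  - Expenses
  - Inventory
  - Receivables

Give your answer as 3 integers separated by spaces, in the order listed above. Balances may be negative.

After txn 1 (Dr Receivables, Cr Inventory, amount 228): Inventory=-228 Receivables=228
After txn 2 (Dr Expenses, Cr Receivables, amount 220): Expenses=220 Inventory=-228 Receivables=8
After txn 3 (Dr Receivables, Cr Inventory, amount 50): Expenses=220 Inventory=-278 Receivables=58
After txn 4 (Dr Inventory, Cr Receivables, amount 37): Expenses=220 Inventory=-241 Receivables=21
After txn 5 (Dr Expenses, Cr Inventory, amount 81): Expenses=301 Inventory=-322 Receivables=21
After txn 6 (Dr Inventory, Cr Receivables, amount 233): Expenses=301 Inventory=-89 Receivables=-212
After txn 7 (Dr Inventory, Cr Receivables, amount 324): Expenses=301 Inventory=235 Receivables=-536

Answer: 301 235 -536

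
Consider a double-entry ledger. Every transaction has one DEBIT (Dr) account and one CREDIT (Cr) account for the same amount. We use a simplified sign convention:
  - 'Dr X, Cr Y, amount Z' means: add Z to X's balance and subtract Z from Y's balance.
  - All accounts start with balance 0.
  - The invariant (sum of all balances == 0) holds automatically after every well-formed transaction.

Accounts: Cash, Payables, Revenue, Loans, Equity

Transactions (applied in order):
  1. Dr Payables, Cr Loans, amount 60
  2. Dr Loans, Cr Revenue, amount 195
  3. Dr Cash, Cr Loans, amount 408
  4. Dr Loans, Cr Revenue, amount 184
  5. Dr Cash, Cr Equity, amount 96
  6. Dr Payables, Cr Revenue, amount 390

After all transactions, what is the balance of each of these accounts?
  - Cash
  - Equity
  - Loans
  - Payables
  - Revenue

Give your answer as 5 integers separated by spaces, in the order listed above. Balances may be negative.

Answer: 504 -96 -89 450 -769

Derivation:
After txn 1 (Dr Payables, Cr Loans, amount 60): Loans=-60 Payables=60
After txn 2 (Dr Loans, Cr Revenue, amount 195): Loans=135 Payables=60 Revenue=-195
After txn 3 (Dr Cash, Cr Loans, amount 408): Cash=408 Loans=-273 Payables=60 Revenue=-195
After txn 4 (Dr Loans, Cr Revenue, amount 184): Cash=408 Loans=-89 Payables=60 Revenue=-379
After txn 5 (Dr Cash, Cr Equity, amount 96): Cash=504 Equity=-96 Loans=-89 Payables=60 Revenue=-379
After txn 6 (Dr Payables, Cr Revenue, amount 390): Cash=504 Equity=-96 Loans=-89 Payables=450 Revenue=-769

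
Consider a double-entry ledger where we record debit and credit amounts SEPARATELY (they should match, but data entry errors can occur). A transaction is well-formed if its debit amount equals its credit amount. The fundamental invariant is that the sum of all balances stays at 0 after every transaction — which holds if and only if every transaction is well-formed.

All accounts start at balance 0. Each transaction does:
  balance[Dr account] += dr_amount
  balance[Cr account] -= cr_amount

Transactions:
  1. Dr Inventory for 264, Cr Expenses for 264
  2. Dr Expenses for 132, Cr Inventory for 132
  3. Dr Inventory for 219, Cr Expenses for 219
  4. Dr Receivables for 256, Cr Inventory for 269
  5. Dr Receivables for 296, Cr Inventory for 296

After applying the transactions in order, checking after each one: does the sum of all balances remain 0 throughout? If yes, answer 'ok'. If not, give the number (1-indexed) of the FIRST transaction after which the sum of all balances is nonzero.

Answer: 4

Derivation:
After txn 1: dr=264 cr=264 sum_balances=0
After txn 2: dr=132 cr=132 sum_balances=0
After txn 3: dr=219 cr=219 sum_balances=0
After txn 4: dr=256 cr=269 sum_balances=-13
After txn 5: dr=296 cr=296 sum_balances=-13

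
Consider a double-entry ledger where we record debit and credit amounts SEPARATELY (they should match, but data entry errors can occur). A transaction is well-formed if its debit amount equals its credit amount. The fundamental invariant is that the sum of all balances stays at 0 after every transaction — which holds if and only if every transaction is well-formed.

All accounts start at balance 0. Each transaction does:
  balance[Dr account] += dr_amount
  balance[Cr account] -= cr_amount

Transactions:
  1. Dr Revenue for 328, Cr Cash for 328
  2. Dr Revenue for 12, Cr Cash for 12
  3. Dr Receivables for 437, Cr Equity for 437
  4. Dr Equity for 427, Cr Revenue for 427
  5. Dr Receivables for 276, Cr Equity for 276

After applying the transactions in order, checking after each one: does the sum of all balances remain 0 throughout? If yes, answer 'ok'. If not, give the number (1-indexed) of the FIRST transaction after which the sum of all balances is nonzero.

After txn 1: dr=328 cr=328 sum_balances=0
After txn 2: dr=12 cr=12 sum_balances=0
After txn 3: dr=437 cr=437 sum_balances=0
After txn 4: dr=427 cr=427 sum_balances=0
After txn 5: dr=276 cr=276 sum_balances=0

Answer: ok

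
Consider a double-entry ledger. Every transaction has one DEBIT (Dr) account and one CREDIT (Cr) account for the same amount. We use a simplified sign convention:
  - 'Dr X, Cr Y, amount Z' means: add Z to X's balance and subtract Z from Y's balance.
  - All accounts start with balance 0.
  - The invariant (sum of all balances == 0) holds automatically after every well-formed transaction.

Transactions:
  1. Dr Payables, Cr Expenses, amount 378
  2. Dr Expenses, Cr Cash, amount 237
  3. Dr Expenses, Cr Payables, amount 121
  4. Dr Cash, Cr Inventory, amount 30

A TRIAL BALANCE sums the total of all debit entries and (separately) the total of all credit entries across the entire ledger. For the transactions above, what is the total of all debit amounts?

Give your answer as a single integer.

Txn 1: debit+=378
Txn 2: debit+=237
Txn 3: debit+=121
Txn 4: debit+=30
Total debits = 766

Answer: 766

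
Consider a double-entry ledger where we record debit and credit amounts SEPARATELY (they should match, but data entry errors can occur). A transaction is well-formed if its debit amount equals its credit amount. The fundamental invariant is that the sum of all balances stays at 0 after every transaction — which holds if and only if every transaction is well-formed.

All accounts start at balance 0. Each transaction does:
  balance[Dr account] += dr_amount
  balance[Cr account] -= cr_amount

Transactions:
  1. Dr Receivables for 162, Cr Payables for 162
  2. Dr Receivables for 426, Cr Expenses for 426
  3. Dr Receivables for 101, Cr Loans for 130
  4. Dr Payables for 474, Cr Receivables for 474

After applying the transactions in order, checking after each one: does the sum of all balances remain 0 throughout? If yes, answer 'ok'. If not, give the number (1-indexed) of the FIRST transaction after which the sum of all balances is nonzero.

After txn 1: dr=162 cr=162 sum_balances=0
After txn 2: dr=426 cr=426 sum_balances=0
After txn 3: dr=101 cr=130 sum_balances=-29
After txn 4: dr=474 cr=474 sum_balances=-29

Answer: 3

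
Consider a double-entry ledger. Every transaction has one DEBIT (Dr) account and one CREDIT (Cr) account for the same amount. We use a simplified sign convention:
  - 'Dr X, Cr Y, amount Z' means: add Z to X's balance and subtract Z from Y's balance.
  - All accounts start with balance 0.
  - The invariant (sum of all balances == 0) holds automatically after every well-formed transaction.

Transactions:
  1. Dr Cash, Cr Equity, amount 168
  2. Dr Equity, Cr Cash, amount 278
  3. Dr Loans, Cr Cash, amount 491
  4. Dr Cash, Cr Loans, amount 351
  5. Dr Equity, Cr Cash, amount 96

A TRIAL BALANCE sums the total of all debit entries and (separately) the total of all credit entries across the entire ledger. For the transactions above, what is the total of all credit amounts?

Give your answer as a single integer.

Txn 1: credit+=168
Txn 2: credit+=278
Txn 3: credit+=491
Txn 4: credit+=351
Txn 5: credit+=96
Total credits = 1384

Answer: 1384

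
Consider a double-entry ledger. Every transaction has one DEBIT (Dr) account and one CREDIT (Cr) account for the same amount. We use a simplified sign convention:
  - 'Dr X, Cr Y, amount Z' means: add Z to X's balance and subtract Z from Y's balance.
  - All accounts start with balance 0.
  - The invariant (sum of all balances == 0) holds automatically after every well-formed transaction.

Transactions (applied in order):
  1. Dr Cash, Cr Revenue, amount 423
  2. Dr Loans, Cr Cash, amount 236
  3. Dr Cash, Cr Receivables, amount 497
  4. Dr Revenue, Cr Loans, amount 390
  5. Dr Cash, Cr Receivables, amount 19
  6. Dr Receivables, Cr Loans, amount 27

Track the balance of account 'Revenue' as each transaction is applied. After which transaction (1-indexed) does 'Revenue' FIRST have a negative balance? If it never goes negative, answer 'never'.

Answer: 1

Derivation:
After txn 1: Revenue=-423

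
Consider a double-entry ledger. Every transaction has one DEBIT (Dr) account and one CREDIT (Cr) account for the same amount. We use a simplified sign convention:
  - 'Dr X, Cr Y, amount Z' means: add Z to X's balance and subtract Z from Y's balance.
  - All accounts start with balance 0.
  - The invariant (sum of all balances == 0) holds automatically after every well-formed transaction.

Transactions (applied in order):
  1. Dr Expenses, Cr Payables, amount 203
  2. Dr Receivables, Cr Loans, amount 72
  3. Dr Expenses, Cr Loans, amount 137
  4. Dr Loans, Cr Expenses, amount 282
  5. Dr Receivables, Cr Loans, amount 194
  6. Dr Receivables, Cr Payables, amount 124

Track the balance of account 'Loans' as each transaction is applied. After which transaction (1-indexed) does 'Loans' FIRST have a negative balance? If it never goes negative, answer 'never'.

After txn 1: Loans=0
After txn 2: Loans=-72

Answer: 2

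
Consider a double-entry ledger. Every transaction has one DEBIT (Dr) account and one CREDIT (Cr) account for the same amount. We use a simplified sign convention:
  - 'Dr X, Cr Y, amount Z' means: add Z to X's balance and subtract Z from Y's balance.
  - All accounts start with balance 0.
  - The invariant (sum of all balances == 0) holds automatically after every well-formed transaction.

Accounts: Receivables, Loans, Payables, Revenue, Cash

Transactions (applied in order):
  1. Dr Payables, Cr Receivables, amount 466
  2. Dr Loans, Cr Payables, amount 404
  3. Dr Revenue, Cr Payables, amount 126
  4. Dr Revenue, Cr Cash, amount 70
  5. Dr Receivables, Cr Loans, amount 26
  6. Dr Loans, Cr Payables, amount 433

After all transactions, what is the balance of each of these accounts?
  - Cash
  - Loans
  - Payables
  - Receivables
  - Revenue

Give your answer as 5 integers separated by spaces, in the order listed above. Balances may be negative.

After txn 1 (Dr Payables, Cr Receivables, amount 466): Payables=466 Receivables=-466
After txn 2 (Dr Loans, Cr Payables, amount 404): Loans=404 Payables=62 Receivables=-466
After txn 3 (Dr Revenue, Cr Payables, amount 126): Loans=404 Payables=-64 Receivables=-466 Revenue=126
After txn 4 (Dr Revenue, Cr Cash, amount 70): Cash=-70 Loans=404 Payables=-64 Receivables=-466 Revenue=196
After txn 5 (Dr Receivables, Cr Loans, amount 26): Cash=-70 Loans=378 Payables=-64 Receivables=-440 Revenue=196
After txn 6 (Dr Loans, Cr Payables, amount 433): Cash=-70 Loans=811 Payables=-497 Receivables=-440 Revenue=196

Answer: -70 811 -497 -440 196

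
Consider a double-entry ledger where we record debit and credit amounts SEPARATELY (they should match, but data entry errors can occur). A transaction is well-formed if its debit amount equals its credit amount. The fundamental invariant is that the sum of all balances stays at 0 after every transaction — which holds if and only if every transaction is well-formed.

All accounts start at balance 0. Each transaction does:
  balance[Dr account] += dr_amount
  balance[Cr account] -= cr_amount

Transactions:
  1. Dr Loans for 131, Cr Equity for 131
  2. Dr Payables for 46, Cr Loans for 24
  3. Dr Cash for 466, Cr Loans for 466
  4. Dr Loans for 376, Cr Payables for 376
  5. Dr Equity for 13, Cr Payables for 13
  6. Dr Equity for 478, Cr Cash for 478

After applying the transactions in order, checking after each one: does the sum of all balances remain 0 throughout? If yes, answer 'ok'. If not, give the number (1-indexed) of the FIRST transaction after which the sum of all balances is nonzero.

Answer: 2

Derivation:
After txn 1: dr=131 cr=131 sum_balances=0
After txn 2: dr=46 cr=24 sum_balances=22
After txn 3: dr=466 cr=466 sum_balances=22
After txn 4: dr=376 cr=376 sum_balances=22
After txn 5: dr=13 cr=13 sum_balances=22
After txn 6: dr=478 cr=478 sum_balances=22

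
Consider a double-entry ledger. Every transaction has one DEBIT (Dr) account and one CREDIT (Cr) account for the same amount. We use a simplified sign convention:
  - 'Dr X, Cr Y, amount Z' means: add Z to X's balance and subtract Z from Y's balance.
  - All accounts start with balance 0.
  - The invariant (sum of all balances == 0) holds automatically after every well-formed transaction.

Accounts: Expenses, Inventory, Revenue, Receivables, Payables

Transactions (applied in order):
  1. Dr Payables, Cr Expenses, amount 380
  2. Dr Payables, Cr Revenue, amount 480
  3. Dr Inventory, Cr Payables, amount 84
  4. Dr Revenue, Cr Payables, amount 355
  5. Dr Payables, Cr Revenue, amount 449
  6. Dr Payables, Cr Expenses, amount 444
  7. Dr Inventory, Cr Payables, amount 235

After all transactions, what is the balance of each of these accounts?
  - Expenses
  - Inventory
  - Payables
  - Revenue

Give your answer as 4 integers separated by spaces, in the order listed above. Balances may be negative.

Answer: -824 319 1079 -574

Derivation:
After txn 1 (Dr Payables, Cr Expenses, amount 380): Expenses=-380 Payables=380
After txn 2 (Dr Payables, Cr Revenue, amount 480): Expenses=-380 Payables=860 Revenue=-480
After txn 3 (Dr Inventory, Cr Payables, amount 84): Expenses=-380 Inventory=84 Payables=776 Revenue=-480
After txn 4 (Dr Revenue, Cr Payables, amount 355): Expenses=-380 Inventory=84 Payables=421 Revenue=-125
After txn 5 (Dr Payables, Cr Revenue, amount 449): Expenses=-380 Inventory=84 Payables=870 Revenue=-574
After txn 6 (Dr Payables, Cr Expenses, amount 444): Expenses=-824 Inventory=84 Payables=1314 Revenue=-574
After txn 7 (Dr Inventory, Cr Payables, amount 235): Expenses=-824 Inventory=319 Payables=1079 Revenue=-574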